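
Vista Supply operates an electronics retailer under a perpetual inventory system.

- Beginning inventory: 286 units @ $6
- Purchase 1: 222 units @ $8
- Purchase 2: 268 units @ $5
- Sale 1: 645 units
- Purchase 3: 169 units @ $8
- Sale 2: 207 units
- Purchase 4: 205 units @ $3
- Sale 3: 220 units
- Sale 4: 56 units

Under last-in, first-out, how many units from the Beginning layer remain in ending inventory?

22

Sale 1 (645) [LIFO — newest first]: 268 @ $5 + 222 @ $8 + 155 @ $6 = $4,046
Sale 2 (207) [LIFO — newest first]: 169 @ $8 + 38 @ $6 = $1,580
Sale 3 (220) [LIFO — newest first]: 205 @ $3 + 15 @ $6 = $705
Sale 4 (56) [LIFO — newest first]: 56 @ $6 = $336
Total COGS = $4,046 + $1,580 + $705 + $336 = $6,667
Ending inventory: 22 @ $6 = $132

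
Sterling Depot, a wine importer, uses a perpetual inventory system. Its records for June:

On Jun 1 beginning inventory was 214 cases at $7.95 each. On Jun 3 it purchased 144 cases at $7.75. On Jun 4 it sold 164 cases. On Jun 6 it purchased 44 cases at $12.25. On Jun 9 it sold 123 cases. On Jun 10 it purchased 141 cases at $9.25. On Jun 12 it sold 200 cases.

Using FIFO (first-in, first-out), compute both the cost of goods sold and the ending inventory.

Jun 4, 164 sold [FIFO — oldest first]: 164 @ $7.95 = $1,303.80
Jun 9, 123 sold [FIFO — oldest first]: 50 @ $7.95 + 73 @ $7.75 = $963.25
Jun 12, 200 sold [FIFO — oldest first]: 71 @ $7.75 + 44 @ $12.25 + 85 @ $9.25 = $1,875.50
Total COGS = $1,303.80 + $963.25 + $1,875.50 = $4,142.55
Ending inventory: 56 @ $9.25 = $518.00

COGS = $4,142.55; ending inventory = $518.00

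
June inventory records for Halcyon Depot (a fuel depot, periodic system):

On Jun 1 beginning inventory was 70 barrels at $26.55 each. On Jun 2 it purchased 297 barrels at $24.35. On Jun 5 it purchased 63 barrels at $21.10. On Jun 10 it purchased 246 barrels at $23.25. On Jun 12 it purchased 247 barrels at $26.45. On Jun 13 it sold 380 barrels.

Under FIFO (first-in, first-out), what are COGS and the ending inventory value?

Jun 13, 380 sold [FIFO — oldest first]: 70 @ $26.55 + 297 @ $24.35 + 13 @ $21.10 = $9,364.75
Ending inventory: 50 @ $21.10 + 246 @ $23.25 + 247 @ $26.45 = $13,307.65
Check: goods available $22,672.40 = COGS $9,364.75 + ending $13,307.65

COGS = $9,364.75; ending inventory = $13,307.65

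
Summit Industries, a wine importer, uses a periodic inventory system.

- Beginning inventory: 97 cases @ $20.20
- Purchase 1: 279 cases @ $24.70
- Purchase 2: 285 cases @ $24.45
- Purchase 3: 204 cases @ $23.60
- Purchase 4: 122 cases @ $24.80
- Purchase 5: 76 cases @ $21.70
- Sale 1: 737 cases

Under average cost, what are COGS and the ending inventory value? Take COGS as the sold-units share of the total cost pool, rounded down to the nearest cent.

Sale 1, sell 737: 737/1063 × $25,308.15 → $17,546.66
Ending inventory (cost pool remaining) = $7,761.49
Check: goods available $25,308.15 = COGS $17,546.66 + ending $7,761.49

COGS = $17,546.66; ending inventory = $7,761.49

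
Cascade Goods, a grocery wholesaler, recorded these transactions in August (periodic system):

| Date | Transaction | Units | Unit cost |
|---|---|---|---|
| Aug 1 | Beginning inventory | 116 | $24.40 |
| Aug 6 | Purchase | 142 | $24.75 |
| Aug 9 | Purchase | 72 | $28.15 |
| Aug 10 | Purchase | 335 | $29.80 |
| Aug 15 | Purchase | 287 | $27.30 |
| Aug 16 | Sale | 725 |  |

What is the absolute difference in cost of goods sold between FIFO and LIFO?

$619.45

FIFO COGS: 116 @ $24.40 + 142 @ $24.75 + 72 @ $28.15 + 335 @ $29.80 + 60 @ $27.30 = $19,992.70
LIFO COGS: 287 @ $27.30 + 335 @ $29.80 + 72 @ $28.15 + 31 @ $24.75 = $20,612.15
Difference = |$19,992.70 − $20,612.15| = $619.45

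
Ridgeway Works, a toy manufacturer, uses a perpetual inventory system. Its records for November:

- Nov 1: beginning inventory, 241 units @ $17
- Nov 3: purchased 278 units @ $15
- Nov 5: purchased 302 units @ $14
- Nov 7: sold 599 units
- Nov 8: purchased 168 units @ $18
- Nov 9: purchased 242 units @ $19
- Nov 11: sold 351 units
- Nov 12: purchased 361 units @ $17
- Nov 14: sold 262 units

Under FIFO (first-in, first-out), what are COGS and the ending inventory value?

COGS = $19,756; ending inventory = $6,498

Nov 7, 599 sold [FIFO — oldest first]: 241 @ $17 + 278 @ $15 + 80 @ $14 = $9,387
Nov 11, 351 sold [FIFO — oldest first]: 222 @ $14 + 129 @ $18 = $5,430
Nov 14, 262 sold [FIFO — oldest first]: 39 @ $18 + 223 @ $19 = $4,939
Total COGS = $9,387 + $5,430 + $4,939 = $19,756
Ending inventory: 19 @ $19 + 361 @ $17 = $6,498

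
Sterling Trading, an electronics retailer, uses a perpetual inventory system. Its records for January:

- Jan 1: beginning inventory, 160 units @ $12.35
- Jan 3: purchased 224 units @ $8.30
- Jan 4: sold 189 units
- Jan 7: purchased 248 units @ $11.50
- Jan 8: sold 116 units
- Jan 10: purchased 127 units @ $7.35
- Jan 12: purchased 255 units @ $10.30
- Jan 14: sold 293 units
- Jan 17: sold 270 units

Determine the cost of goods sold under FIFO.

COGS = $8,743.35

Jan 4, 189 sold [FIFO — oldest first]: 160 @ $12.35 + 29 @ $8.30 = $2,216.70
Jan 8, 116 sold [FIFO — oldest first]: 116 @ $8.30 = $962.80
Jan 14, 293 sold [FIFO — oldest first]: 79 @ $8.30 + 214 @ $11.50 = $3,116.70
Jan 17, 270 sold [FIFO — oldest first]: 34 @ $11.50 + 127 @ $7.35 + 109 @ $10.30 = $2,447.15
Total COGS = $2,216.70 + $962.80 + $3,116.70 + $2,447.15 = $8,743.35
Ending inventory: 146 @ $10.30 = $1,503.80
Check: goods available $10,247.15 = COGS $8,743.35 + ending $1,503.80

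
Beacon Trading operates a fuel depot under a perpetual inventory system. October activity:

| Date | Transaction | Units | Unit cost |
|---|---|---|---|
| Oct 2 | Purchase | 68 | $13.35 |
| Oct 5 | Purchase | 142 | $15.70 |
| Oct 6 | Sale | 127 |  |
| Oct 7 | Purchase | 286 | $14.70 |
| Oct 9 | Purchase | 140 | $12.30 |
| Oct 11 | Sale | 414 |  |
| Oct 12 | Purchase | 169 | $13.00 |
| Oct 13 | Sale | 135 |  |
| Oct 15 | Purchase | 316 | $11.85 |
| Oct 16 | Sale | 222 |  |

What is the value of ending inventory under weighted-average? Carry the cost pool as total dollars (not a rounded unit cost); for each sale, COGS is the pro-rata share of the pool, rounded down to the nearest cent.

Ending inventory = $2,742.00

After Oct 2: 68 on hand, pool $907.80 (≈ $13.3500 each)
After Oct 5: 210 on hand, pool $3,137.20 (≈ $14.9390 each)
Oct 6, sell 127: 127/210 × $3,137.20 → $1,897.25
After Oct 7: 369 on hand, pool $5,444.15 (≈ $14.7538 each)
After Oct 9: 509 on hand, pool $7,166.15 (≈ $14.0789 each)
Oct 11, sell 414: 414/509 × $7,166.15 → $5,828.65
After Oct 12: 264 on hand, pool $3,534.50 (≈ $13.3883 each)
Oct 13, sell 135: 135/264 × $3,534.50 → $1,807.41
After Oct 15: 445 on hand, pool $5,471.69 (≈ $12.2959 each)
Oct 16, sell 222: 222/445 × $5,471.69 → $2,729.69
Total COGS = $1,897.25 + $5,828.65 + $1,807.41 + $2,729.69 = $12,263.00
Ending inventory (cost pool remaining) = $2,742.00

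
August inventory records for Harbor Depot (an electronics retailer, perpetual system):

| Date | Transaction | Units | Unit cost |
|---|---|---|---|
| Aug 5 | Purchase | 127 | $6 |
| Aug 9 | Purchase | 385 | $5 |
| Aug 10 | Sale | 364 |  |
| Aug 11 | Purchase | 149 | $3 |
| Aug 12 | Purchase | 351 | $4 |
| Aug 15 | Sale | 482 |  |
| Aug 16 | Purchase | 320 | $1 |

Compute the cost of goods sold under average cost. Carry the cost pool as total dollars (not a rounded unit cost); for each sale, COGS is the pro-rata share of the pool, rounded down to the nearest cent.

After Aug 5: 127 on hand, pool $762.00 (≈ $6.0000 each)
After Aug 9: 512 on hand, pool $2,687.00 (≈ $5.2480 each)
Aug 10, sell 364: 364/512 × $2,687.00 → $1,910.28
After Aug 11: 297 on hand, pool $1,223.72 (≈ $4.1203 each)
After Aug 12: 648 on hand, pool $2,627.72 (≈ $4.0551 each)
Aug 15, sell 482: 482/648 × $2,627.72 → $1,954.56
After Aug 16: 486 on hand, pool $993.16 (≈ $2.0435 each)
Total COGS = $1,910.28 + $1,954.56 = $3,864.84
Ending inventory (cost pool remaining) = $993.16

COGS = $3,864.84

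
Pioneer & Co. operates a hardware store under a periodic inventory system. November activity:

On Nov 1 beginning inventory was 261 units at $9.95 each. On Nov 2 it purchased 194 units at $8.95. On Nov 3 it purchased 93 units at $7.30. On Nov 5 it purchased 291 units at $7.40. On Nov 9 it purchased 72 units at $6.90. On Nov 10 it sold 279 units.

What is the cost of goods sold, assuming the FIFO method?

Nov 10, 279 sold [FIFO — oldest first]: 261 @ $9.95 + 18 @ $8.95 = $2,758.05
Ending inventory: 176 @ $8.95 + 93 @ $7.30 + 291 @ $7.40 + 72 @ $6.90 = $4,904.30
Check: goods available $7,662.35 = COGS $2,758.05 + ending $4,904.30

COGS = $2,758.05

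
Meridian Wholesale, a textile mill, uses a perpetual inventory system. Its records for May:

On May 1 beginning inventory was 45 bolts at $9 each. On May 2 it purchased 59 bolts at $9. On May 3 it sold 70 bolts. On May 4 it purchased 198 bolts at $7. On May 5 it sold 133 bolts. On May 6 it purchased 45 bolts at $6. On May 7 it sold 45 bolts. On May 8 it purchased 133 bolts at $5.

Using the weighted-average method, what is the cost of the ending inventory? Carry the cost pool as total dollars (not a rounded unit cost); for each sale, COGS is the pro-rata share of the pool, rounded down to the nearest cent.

After May 1: 45 on hand, pool $405.00 (≈ $9.0000 each)
After May 2: 104 on hand, pool $936.00 (≈ $9.0000 each)
May 3, sell 70: 70/104 × $936.00 → $630.00
After May 4: 232 on hand, pool $1,692.00 (≈ $7.2931 each)
May 5, sell 133: 133/232 × $1,692.00 → $969.98
After May 6: 144 on hand, pool $992.02 (≈ $6.8890 each)
May 7, sell 45: 45/144 × $992.02 → $310.00
After May 8: 232 on hand, pool $1,347.02 (≈ $5.8061 each)
Total COGS = $630.00 + $969.98 + $310.00 = $1,909.98
Ending inventory (cost pool remaining) = $1,347.02
Check: goods available $3,257.00 = COGS $1,909.98 + ending $1,347.02

Ending inventory = $1,347.02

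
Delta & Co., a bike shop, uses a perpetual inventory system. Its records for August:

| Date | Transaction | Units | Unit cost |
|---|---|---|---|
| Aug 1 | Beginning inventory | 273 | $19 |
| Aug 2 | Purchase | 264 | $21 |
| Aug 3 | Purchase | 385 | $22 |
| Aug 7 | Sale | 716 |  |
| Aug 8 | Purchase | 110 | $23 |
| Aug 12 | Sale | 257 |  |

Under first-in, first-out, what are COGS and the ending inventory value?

COGS = $20,374; ending inventory = $1,357

Aug 7, 716 sold [FIFO — oldest first]: 273 @ $19 + 264 @ $21 + 179 @ $22 = $14,669
Aug 12, 257 sold [FIFO — oldest first]: 206 @ $22 + 51 @ $23 = $5,705
Total COGS = $14,669 + $5,705 = $20,374
Ending inventory: 59 @ $23 = $1,357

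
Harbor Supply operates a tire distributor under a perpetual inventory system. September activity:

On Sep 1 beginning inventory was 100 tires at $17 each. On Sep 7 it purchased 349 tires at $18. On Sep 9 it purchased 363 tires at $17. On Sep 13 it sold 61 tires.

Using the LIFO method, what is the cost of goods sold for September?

COGS = $1,037

Sep 13, 61 sold [LIFO — newest first]: 61 @ $17 = $1,037
Ending inventory: 100 @ $17 + 349 @ $18 + 302 @ $17 = $13,116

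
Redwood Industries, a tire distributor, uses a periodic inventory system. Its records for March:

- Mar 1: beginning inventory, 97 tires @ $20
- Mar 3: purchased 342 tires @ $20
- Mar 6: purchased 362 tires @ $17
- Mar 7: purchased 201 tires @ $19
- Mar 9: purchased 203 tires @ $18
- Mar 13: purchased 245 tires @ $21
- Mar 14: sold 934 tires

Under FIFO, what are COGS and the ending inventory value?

COGS = $17,461; ending inventory = $10,091

Mar 14, 934 sold [FIFO — oldest first]: 97 @ $20 + 342 @ $20 + 362 @ $17 + 133 @ $19 = $17,461
Ending inventory: 68 @ $19 + 203 @ $18 + 245 @ $21 = $10,091
Check: goods available $27,552 = COGS $17,461 + ending $10,091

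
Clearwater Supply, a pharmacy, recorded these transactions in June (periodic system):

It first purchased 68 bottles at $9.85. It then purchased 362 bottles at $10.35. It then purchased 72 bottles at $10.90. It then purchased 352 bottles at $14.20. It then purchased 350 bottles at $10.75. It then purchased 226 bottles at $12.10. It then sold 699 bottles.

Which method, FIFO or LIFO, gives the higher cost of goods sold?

LIFO

FIFO COGS: 68 @ $9.85 + 362 @ $10.35 + 72 @ $10.90 + 197 @ $14.20 = $7,998.70
LIFO COGS: 226 @ $12.10 + 350 @ $10.75 + 123 @ $14.20 = $8,243.70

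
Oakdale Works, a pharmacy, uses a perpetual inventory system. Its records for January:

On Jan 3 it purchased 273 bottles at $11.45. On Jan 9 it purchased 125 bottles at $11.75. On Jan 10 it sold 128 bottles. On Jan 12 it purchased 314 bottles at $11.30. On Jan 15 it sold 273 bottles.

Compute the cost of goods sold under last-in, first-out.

Jan 10, 128 sold [LIFO — newest first]: 125 @ $11.75 + 3 @ $11.45 = $1,503.10
Jan 15, 273 sold [LIFO — newest first]: 273 @ $11.30 = $3,084.90
Total COGS = $1,503.10 + $3,084.90 = $4,588.00
Ending inventory: 270 @ $11.45 + 41 @ $11.30 = $3,554.80

COGS = $4,588.00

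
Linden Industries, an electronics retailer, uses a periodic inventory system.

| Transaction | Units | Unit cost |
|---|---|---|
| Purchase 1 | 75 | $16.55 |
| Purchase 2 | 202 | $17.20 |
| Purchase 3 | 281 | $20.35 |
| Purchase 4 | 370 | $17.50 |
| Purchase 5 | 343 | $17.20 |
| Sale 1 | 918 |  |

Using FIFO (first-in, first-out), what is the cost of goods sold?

COGS = $16,734.00

Sale 1 (918) [FIFO — oldest first]: 75 @ $16.55 + 202 @ $17.20 + 281 @ $20.35 + 360 @ $17.50 = $16,734.00
Ending inventory: 10 @ $17.50 + 343 @ $17.20 = $6,074.60
Check: goods available $22,808.60 = COGS $16,734.00 + ending $6,074.60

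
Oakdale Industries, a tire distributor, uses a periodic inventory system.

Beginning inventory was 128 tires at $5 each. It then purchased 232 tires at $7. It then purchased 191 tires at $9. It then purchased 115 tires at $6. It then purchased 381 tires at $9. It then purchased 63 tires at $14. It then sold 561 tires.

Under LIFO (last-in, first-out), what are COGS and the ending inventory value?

Sale 1 (561) [LIFO — newest first]: 63 @ $14 + 381 @ $9 + 115 @ $6 + 2 @ $9 = $5,019
Ending inventory: 128 @ $5 + 232 @ $7 + 189 @ $9 = $3,965

COGS = $5,019; ending inventory = $3,965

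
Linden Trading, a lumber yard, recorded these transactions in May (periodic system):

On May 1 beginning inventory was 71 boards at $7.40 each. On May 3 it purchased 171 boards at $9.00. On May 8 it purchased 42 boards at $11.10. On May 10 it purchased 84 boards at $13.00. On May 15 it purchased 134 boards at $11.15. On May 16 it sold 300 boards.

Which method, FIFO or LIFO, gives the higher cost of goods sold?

LIFO

FIFO COGS: 71 @ $7.40 + 171 @ $9.00 + 42 @ $11.10 + 16 @ $13.00 = $2,738.60
LIFO COGS: 134 @ $11.15 + 84 @ $13.00 + 42 @ $11.10 + 40 @ $9.00 = $3,412.30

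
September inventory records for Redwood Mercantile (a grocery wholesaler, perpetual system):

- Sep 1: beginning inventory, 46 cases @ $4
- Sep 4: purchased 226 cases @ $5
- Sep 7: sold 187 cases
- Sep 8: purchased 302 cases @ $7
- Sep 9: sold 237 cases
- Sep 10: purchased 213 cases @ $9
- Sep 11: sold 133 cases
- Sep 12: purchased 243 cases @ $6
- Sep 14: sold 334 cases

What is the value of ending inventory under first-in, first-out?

Sep 7, 187 sold [FIFO — oldest first]: 46 @ $4 + 141 @ $5 = $889
Sep 9, 237 sold [FIFO — oldest first]: 85 @ $5 + 152 @ $7 = $1,489
Sep 11, 133 sold [FIFO — oldest first]: 133 @ $7 = $931
Sep 14, 334 sold [FIFO — oldest first]: 17 @ $7 + 213 @ $9 + 104 @ $6 = $2,660
Total COGS = $889 + $1,489 + $931 + $2,660 = $5,969
Ending inventory: 139 @ $6 = $834
Check: goods available $6,803 = COGS $5,969 + ending $834

Ending inventory = $834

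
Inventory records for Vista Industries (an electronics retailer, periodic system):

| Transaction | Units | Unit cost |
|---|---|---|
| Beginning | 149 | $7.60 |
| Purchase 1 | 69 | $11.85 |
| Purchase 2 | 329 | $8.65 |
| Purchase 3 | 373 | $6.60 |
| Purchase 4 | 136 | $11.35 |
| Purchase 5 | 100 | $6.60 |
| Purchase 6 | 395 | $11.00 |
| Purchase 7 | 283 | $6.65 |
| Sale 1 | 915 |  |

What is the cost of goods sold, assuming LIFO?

Sale 1 (915) [LIFO — newest first]: 283 @ $6.65 + 395 @ $11.00 + 100 @ $6.60 + 136 @ $11.35 + 1 @ $6.60 = $8,437.15
Ending inventory: 149 @ $7.60 + 69 @ $11.85 + 329 @ $8.65 + 372 @ $6.60 = $7,251.10

COGS = $8,437.15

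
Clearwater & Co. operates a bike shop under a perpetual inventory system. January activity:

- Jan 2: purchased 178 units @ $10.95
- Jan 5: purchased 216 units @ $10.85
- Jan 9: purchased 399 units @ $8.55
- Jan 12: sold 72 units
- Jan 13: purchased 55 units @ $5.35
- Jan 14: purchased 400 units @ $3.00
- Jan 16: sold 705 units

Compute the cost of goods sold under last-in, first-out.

Jan 12, 72 sold [LIFO — newest first]: 72 @ $8.55 = $615.60
Jan 16, 705 sold [LIFO — newest first]: 400 @ $3.00 + 55 @ $5.35 + 250 @ $8.55 = $3,631.75
Total COGS = $615.60 + $3,631.75 = $4,247.35
Ending inventory: 178 @ $10.95 + 216 @ $10.85 + 77 @ $8.55 = $4,951.05
Check: goods available $9,198.40 = COGS $4,247.35 + ending $4,951.05

COGS = $4,247.35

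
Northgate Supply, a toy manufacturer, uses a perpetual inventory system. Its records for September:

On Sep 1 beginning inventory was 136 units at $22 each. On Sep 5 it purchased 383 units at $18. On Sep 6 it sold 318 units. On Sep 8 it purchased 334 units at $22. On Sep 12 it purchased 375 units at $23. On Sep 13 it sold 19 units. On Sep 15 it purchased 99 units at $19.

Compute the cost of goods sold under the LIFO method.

Sep 6, 318 sold [LIFO — newest first]: 318 @ $18 = $5,724
Sep 13, 19 sold [LIFO — newest first]: 19 @ $23 = $437
Total COGS = $5,724 + $437 = $6,161
Ending inventory: 136 @ $22 + 65 @ $18 + 334 @ $22 + 356 @ $23 + 99 @ $19 = $21,579

COGS = $6,161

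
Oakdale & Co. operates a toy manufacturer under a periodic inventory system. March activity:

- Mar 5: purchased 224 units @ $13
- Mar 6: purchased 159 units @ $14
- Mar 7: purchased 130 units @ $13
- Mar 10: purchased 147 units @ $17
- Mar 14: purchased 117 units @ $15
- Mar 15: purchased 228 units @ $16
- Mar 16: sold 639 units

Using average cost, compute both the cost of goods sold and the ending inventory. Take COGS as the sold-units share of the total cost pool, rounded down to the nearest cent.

Mar 16, sell 639: 639/1005 × $14,730.00 → $9,365.64
Ending inventory (cost pool remaining) = $5,364.36

COGS = $9,365.64; ending inventory = $5,364.36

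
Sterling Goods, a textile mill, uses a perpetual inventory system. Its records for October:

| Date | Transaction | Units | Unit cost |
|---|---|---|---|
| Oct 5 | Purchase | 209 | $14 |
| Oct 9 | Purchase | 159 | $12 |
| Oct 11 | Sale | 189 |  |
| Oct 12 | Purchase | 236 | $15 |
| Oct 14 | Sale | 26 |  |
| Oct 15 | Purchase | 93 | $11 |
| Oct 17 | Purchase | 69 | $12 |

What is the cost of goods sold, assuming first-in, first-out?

COGS = $2,998

Oct 11, 189 sold [FIFO — oldest first]: 189 @ $14 = $2,646
Oct 14, 26 sold [FIFO — oldest first]: 20 @ $14 + 6 @ $12 = $352
Total COGS = $2,646 + $352 = $2,998
Ending inventory: 153 @ $12 + 236 @ $15 + 93 @ $11 + 69 @ $12 = $7,227
Check: goods available $10,225 = COGS $2,998 + ending $7,227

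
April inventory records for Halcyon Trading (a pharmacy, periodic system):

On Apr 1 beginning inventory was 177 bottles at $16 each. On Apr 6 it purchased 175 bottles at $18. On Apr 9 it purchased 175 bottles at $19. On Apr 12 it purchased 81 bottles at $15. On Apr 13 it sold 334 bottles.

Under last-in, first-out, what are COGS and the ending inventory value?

COGS = $5,944; ending inventory = $4,578

Apr 13, 334 sold [LIFO — newest first]: 81 @ $15 + 175 @ $19 + 78 @ $18 = $5,944
Ending inventory: 177 @ $16 + 97 @ $18 = $4,578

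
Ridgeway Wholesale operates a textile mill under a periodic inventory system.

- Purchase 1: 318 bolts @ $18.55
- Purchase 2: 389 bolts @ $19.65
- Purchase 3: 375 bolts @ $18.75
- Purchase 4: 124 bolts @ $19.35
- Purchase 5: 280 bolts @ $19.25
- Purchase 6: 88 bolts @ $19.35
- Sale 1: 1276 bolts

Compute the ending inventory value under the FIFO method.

Ending inventory = $5,745.30

Sale 1 (1276) [FIFO — oldest first]: 318 @ $18.55 + 389 @ $19.65 + 375 @ $18.75 + 124 @ $19.35 + 70 @ $19.25 = $24,320.90
Ending inventory: 210 @ $19.25 + 88 @ $19.35 = $5,745.30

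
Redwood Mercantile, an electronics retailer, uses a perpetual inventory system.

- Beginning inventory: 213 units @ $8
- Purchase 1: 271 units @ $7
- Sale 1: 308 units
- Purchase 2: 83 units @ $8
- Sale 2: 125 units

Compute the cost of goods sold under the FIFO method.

COGS = $3,244

Sale 1 (308) [FIFO — oldest first]: 213 @ $8 + 95 @ $7 = $2,369
Sale 2 (125) [FIFO — oldest first]: 125 @ $7 = $875
Total COGS = $2,369 + $875 = $3,244
Ending inventory: 51 @ $7 + 83 @ $8 = $1,021
Check: goods available $4,265 = COGS $3,244 + ending $1,021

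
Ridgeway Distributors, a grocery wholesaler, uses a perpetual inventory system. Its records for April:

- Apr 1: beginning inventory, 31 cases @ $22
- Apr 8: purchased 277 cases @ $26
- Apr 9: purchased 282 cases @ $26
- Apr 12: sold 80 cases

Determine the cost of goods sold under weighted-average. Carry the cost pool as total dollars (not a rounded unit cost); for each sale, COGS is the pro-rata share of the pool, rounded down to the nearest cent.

COGS = $2,063.18

After Apr 1: 31 on hand, pool $682.00 (≈ $22.0000 each)
After Apr 8: 308 on hand, pool $7,884.00 (≈ $25.5974 each)
After Apr 9: 590 on hand, pool $15,216.00 (≈ $25.7898 each)
Apr 12, sell 80: 80/590 × $15,216.00 → $2,063.18
Ending inventory (cost pool remaining) = $13,152.82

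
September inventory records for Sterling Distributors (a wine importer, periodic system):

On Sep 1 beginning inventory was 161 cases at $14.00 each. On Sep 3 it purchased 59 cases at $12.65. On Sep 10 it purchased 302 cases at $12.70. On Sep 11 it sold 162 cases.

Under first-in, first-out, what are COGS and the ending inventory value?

COGS = $2,266.65; ending inventory = $4,569.10

Sep 11, 162 sold [FIFO — oldest first]: 161 @ $14.00 + 1 @ $12.65 = $2,266.65
Ending inventory: 58 @ $12.65 + 302 @ $12.70 = $4,569.10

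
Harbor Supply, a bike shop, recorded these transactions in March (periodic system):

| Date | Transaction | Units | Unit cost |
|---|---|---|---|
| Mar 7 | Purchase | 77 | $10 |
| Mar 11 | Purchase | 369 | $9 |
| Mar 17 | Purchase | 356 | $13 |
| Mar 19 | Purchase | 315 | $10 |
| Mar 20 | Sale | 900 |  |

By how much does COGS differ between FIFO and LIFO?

$140

FIFO COGS: 77 @ $10 + 369 @ $9 + 356 @ $13 + 98 @ $10 = $9,699
LIFO COGS: 315 @ $10 + 356 @ $13 + 229 @ $9 = $9,839
Difference = |$9,699 − $9,839| = $140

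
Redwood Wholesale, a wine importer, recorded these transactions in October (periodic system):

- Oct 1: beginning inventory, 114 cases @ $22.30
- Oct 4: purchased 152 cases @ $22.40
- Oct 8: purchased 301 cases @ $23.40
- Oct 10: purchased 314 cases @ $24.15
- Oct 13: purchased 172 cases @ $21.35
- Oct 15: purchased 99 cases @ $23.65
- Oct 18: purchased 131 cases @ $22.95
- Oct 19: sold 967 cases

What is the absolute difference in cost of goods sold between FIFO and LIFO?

FIFO COGS: 114 @ $22.30 + 152 @ $22.40 + 301 @ $23.40 + 314 @ $24.15 + 86 @ $21.35 = $22,409.60
LIFO COGS: 131 @ $22.95 + 99 @ $23.65 + 172 @ $21.35 + 314 @ $24.15 + 251 @ $23.40 = $22,476.50
Difference = |$22,409.60 − $22,476.50| = $66.90

$66.90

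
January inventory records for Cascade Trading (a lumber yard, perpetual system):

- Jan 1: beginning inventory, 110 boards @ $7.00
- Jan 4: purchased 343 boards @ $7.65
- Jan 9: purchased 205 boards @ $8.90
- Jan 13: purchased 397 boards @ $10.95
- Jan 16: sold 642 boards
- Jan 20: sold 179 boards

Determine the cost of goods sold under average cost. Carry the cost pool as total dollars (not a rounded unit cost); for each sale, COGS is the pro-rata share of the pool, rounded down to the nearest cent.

After Jan 1: 110 on hand, pool $770.00 (≈ $7.0000 each)
After Jan 4: 453 on hand, pool $3,393.95 (≈ $7.4922 each)
After Jan 9: 658 on hand, pool $5,218.45 (≈ $7.9308 each)
After Jan 13: 1055 on hand, pool $9,565.60 (≈ $9.0669 each)
Jan 16, sell 642: 642/1055 × $9,565.60 → $5,820.96
Jan 20, sell 179: 179/413 × $3,744.64 → $1,622.97
Total COGS = $5,820.96 + $1,622.97 = $7,443.93
Ending inventory (cost pool remaining) = $2,121.67

COGS = $7,443.93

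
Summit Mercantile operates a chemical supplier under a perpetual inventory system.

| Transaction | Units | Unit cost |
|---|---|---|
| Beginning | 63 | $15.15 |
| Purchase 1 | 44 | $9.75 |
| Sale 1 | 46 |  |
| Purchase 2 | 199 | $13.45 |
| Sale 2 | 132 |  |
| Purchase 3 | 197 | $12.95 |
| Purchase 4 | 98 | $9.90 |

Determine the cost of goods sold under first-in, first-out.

COGS = $2,338.40

Sale 1 (46) [FIFO — oldest first]: 46 @ $15.15 = $696.90
Sale 2 (132) [FIFO — oldest first]: 17 @ $15.15 + 44 @ $9.75 + 71 @ $13.45 = $1,641.50
Total COGS = $696.90 + $1,641.50 = $2,338.40
Ending inventory: 128 @ $13.45 + 197 @ $12.95 + 98 @ $9.90 = $5,242.95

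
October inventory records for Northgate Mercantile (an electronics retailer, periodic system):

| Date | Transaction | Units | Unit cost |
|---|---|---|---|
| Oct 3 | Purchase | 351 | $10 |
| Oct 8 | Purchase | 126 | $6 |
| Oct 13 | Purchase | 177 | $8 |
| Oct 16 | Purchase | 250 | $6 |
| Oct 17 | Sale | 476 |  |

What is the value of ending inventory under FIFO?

Oct 17, 476 sold [FIFO — oldest first]: 351 @ $10 + 125 @ $6 = $4,260
Ending inventory: 1 @ $6 + 177 @ $8 + 250 @ $6 = $2,922

Ending inventory = $2,922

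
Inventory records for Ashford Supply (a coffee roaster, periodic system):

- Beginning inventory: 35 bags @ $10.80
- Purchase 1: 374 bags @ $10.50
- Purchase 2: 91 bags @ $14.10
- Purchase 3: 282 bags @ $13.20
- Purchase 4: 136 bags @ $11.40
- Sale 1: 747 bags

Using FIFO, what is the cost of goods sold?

COGS = $8,848.50

Sale 1 (747) [FIFO — oldest first]: 35 @ $10.80 + 374 @ $10.50 + 91 @ $14.10 + 247 @ $13.20 = $8,848.50
Ending inventory: 35 @ $13.20 + 136 @ $11.40 = $2,012.40
Check: goods available $10,860.90 = COGS $8,848.50 + ending $2,012.40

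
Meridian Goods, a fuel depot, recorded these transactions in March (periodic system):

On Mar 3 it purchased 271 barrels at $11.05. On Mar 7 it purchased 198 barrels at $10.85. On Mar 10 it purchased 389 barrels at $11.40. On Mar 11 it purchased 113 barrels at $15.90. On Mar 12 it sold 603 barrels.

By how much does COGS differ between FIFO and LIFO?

FIFO COGS: 271 @ $11.05 + 198 @ $10.85 + 134 @ $11.40 = $6,670.45
LIFO COGS: 113 @ $15.90 + 389 @ $11.40 + 101 @ $10.85 = $7,327.15
Difference = |$6,670.45 − $7,327.15| = $656.70

$656.70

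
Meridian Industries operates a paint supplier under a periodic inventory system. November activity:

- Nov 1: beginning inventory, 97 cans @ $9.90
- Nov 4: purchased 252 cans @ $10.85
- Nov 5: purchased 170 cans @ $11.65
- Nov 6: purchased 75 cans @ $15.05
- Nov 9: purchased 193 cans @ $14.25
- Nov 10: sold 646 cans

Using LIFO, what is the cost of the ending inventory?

Nov 10, 646 sold [LIFO — newest first]: 193 @ $14.25 + 75 @ $15.05 + 170 @ $11.65 + 208 @ $10.85 = $8,116.30
Ending inventory: 97 @ $9.90 + 44 @ $10.85 = $1,437.70

Ending inventory = $1,437.70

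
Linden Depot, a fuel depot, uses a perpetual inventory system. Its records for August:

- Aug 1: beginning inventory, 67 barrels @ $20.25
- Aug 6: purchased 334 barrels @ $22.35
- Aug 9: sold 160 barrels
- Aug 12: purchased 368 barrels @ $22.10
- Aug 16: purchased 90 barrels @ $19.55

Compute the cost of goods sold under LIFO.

COGS = $3,576.00

Aug 9, 160 sold [LIFO — newest first]: 160 @ $22.35 = $3,576.00
Ending inventory: 67 @ $20.25 + 174 @ $22.35 + 368 @ $22.10 + 90 @ $19.55 = $15,137.95
Check: goods available $18,713.95 = COGS $3,576.00 + ending $15,137.95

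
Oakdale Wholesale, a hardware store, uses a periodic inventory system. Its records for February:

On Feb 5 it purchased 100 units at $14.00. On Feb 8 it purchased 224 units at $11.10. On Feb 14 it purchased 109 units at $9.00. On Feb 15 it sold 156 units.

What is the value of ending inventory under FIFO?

Feb 15, 156 sold [FIFO — oldest first]: 100 @ $14.00 + 56 @ $11.10 = $2,021.60
Ending inventory: 168 @ $11.10 + 109 @ $9.00 = $2,845.80
Check: goods available $4,867.40 = COGS $2,021.60 + ending $2,845.80

Ending inventory = $2,845.80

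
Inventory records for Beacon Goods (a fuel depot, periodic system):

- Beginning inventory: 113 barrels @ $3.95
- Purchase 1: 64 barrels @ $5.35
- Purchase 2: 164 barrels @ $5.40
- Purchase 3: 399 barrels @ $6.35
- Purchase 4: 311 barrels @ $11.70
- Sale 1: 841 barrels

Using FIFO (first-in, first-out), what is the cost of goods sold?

COGS = $5,389.70

Sale 1 (841) [FIFO — oldest first]: 113 @ $3.95 + 64 @ $5.35 + 164 @ $5.40 + 399 @ $6.35 + 101 @ $11.70 = $5,389.70
Ending inventory: 210 @ $11.70 = $2,457.00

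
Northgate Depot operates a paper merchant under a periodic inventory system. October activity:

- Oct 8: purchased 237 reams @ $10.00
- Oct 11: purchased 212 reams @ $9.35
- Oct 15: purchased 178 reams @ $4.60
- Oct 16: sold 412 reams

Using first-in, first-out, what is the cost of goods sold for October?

Oct 16, 412 sold [FIFO — oldest first]: 237 @ $10.00 + 175 @ $9.35 = $4,006.25
Ending inventory: 37 @ $9.35 + 178 @ $4.60 = $1,164.75
Check: goods available $5,171.00 = COGS $4,006.25 + ending $1,164.75

COGS = $4,006.25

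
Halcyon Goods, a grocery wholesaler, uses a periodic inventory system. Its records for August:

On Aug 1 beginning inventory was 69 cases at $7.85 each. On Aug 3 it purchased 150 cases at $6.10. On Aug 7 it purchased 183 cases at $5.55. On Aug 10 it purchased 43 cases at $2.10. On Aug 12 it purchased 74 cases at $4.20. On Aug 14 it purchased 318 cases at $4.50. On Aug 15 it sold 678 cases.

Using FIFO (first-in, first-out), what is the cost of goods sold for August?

COGS = $3,588.90

Aug 15, 678 sold [FIFO — oldest first]: 69 @ $7.85 + 150 @ $6.10 + 183 @ $5.55 + 43 @ $2.10 + 74 @ $4.20 + 159 @ $4.50 = $3,588.90
Ending inventory: 159 @ $4.50 = $715.50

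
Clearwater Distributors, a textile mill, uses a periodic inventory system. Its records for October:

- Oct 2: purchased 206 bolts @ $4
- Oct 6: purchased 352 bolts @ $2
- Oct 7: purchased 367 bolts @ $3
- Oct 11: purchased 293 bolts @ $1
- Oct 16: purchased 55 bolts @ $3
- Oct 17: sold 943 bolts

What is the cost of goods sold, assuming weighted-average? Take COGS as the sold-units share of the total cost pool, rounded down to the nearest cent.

COGS = $2,286.75

Oct 17, sell 943: 943/1273 × $3,087.00 → $2,286.75
Ending inventory (cost pool remaining) = $800.25
Check: goods available $3,087.00 = COGS $2,286.75 + ending $800.25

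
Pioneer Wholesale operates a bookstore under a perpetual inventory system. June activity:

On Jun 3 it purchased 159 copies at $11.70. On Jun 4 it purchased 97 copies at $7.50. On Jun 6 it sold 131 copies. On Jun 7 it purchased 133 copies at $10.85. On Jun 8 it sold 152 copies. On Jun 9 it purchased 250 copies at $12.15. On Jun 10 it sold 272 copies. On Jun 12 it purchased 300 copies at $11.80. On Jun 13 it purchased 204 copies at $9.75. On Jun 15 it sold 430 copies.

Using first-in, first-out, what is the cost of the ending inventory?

Ending inventory = $1,540.50

Jun 6, 131 sold [FIFO — oldest first]: 131 @ $11.70 = $1,532.70
Jun 8, 152 sold [FIFO — oldest first]: 28 @ $11.70 + 97 @ $7.50 + 27 @ $10.85 = $1,348.05
Jun 10, 272 sold [FIFO — oldest first]: 106 @ $10.85 + 166 @ $12.15 = $3,167.00
Jun 15, 430 sold [FIFO — oldest first]: 84 @ $12.15 + 300 @ $11.80 + 46 @ $9.75 = $5,009.10
Total COGS = $1,532.70 + $1,348.05 + $3,167.00 + $5,009.10 = $11,056.85
Ending inventory: 158 @ $9.75 = $1,540.50
Check: goods available $12,597.35 = COGS $11,056.85 + ending $1,540.50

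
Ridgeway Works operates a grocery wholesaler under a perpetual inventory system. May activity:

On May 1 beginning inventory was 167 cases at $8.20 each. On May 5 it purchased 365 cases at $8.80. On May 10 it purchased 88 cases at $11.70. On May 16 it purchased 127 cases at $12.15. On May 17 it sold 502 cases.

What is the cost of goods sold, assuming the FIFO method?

COGS = $4,317.40

May 17, 502 sold [FIFO — oldest first]: 167 @ $8.20 + 335 @ $8.80 = $4,317.40
Ending inventory: 30 @ $8.80 + 88 @ $11.70 + 127 @ $12.15 = $2,836.65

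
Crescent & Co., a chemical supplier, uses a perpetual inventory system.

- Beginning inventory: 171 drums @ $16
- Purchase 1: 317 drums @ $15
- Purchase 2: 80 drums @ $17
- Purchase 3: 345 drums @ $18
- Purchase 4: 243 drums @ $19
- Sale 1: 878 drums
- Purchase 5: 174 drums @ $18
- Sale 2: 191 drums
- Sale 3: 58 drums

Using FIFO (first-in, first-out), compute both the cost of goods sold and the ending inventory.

COGS = $19,127; ending inventory = $3,683

Sale 1 (878) [FIFO — oldest first]: 171 @ $16 + 317 @ $15 + 80 @ $17 + 310 @ $18 = $14,431
Sale 2 (191) [FIFO — oldest first]: 35 @ $18 + 156 @ $19 = $3,594
Sale 3 (58) [FIFO — oldest first]: 58 @ $19 = $1,102
Total COGS = $14,431 + $3,594 + $1,102 = $19,127
Ending inventory: 29 @ $19 + 174 @ $18 = $3,683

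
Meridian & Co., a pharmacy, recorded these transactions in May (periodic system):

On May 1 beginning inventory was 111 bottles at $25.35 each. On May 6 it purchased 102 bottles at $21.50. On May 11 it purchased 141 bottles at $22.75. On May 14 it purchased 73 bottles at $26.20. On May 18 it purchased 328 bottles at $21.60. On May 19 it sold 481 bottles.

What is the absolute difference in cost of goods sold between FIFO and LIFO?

$476.20

FIFO COGS: 111 @ $25.35 + 102 @ $21.50 + 141 @ $22.75 + 73 @ $26.20 + 54 @ $21.60 = $11,293.60
LIFO COGS: 328 @ $21.60 + 73 @ $26.20 + 80 @ $22.75 = $10,817.40
Difference = |$11,293.60 − $10,817.40| = $476.20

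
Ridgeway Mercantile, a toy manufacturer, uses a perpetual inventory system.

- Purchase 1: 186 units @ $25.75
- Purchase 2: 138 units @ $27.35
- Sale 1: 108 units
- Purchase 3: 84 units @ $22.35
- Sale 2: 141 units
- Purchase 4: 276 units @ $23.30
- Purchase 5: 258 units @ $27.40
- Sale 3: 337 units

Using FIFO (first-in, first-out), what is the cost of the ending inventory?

Sale 1 (108) [FIFO — oldest first]: 108 @ $25.75 = $2,781.00
Sale 2 (141) [FIFO — oldest first]: 78 @ $25.75 + 63 @ $27.35 = $3,731.55
Sale 3 (337) [FIFO — oldest first]: 75 @ $27.35 + 84 @ $22.35 + 178 @ $23.30 = $8,076.05
Total COGS = $2,781.00 + $3,731.55 + $8,076.05 = $14,588.60
Ending inventory: 98 @ $23.30 + 258 @ $27.40 = $9,352.60
Check: goods available $23,941.20 = COGS $14,588.60 + ending $9,352.60

Ending inventory = $9,352.60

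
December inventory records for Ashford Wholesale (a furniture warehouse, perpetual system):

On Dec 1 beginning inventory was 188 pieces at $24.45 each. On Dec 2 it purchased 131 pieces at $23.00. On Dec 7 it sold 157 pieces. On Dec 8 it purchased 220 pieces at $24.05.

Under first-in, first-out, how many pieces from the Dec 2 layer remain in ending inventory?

Dec 7, 157 sold [FIFO — oldest first]: 157 @ $24.45 = $3,838.65
Ending inventory: 31 @ $24.45 + 131 @ $23.00 + 220 @ $24.05 = $9,061.95

131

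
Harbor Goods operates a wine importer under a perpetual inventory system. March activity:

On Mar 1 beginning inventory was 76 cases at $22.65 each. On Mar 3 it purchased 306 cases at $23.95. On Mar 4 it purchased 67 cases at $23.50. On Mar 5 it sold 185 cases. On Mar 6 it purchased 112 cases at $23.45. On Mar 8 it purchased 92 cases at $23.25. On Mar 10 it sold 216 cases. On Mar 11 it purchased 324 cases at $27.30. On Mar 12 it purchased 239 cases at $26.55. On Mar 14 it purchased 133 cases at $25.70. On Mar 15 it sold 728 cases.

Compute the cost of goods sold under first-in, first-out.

COGS = $28,270.80

Mar 5, 185 sold [FIFO — oldest first]: 76 @ $22.65 + 109 @ $23.95 = $4,331.95
Mar 10, 216 sold [FIFO — oldest first]: 197 @ $23.95 + 19 @ $23.50 = $5,164.65
Mar 15, 728 sold [FIFO — oldest first]: 48 @ $23.50 + 112 @ $23.45 + 92 @ $23.25 + 324 @ $27.30 + 152 @ $26.55 = $18,774.20
Total COGS = $4,331.95 + $5,164.65 + $18,774.20 = $28,270.80
Ending inventory: 87 @ $26.55 + 133 @ $25.70 = $5,727.95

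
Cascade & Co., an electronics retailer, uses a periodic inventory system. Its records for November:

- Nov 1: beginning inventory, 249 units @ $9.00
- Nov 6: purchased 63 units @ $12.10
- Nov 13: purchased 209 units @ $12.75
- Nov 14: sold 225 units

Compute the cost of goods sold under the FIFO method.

Nov 14, 225 sold [FIFO — oldest first]: 225 @ $9.00 = $2,025.00
Ending inventory: 24 @ $9.00 + 63 @ $12.10 + 209 @ $12.75 = $3,643.05

COGS = $2,025.00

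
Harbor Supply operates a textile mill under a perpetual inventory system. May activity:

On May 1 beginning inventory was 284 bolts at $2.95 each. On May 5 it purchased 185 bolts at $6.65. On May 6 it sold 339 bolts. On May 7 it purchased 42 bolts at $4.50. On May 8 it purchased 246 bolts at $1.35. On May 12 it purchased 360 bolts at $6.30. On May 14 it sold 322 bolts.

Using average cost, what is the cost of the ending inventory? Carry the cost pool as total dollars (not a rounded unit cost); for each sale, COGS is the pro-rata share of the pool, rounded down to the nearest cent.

After May 1: 284 on hand, pool $837.80 (≈ $2.9500 each)
After May 5: 469 on hand, pool $2,068.05 (≈ $4.4095 each)
May 6, sell 339: 339/469 × $2,068.05 → $1,494.81
After May 7: 172 on hand, pool $762.24 (≈ $4.4316 each)
After May 8: 418 on hand, pool $1,094.34 (≈ $2.6180 each)
After May 12: 778 on hand, pool $3,362.34 (≈ $4.3218 each)
May 14, sell 322: 322/778 × $3,362.34 → $1,391.61
Total COGS = $1,494.81 + $1,391.61 = $2,886.42
Ending inventory (cost pool remaining) = $1,970.73
Check: goods available $4,857.15 = COGS $2,886.42 + ending $1,970.73

Ending inventory = $1,970.73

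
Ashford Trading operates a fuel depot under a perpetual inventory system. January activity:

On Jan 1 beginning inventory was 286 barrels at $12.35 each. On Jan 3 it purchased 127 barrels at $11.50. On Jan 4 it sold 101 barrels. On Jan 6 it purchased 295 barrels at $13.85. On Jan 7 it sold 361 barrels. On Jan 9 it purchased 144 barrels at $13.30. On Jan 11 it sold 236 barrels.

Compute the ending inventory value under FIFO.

Ending inventory = $2,053.70

Jan 4, 101 sold [FIFO — oldest first]: 101 @ $12.35 = $1,247.35
Jan 7, 361 sold [FIFO — oldest first]: 185 @ $12.35 + 127 @ $11.50 + 49 @ $13.85 = $4,423.90
Jan 11, 236 sold [FIFO — oldest first]: 236 @ $13.85 = $3,268.60
Total COGS = $1,247.35 + $4,423.90 + $3,268.60 = $8,939.85
Ending inventory: 10 @ $13.85 + 144 @ $13.30 = $2,053.70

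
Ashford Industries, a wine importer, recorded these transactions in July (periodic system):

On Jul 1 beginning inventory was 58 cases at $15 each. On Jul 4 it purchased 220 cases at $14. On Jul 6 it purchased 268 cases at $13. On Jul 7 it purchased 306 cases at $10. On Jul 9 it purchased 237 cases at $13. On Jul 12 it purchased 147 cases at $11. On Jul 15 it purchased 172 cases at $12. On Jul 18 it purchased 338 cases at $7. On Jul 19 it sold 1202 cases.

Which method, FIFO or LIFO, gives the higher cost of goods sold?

FIFO COGS: 58 @ $15 + 220 @ $14 + 268 @ $13 + 306 @ $10 + 237 @ $13 + 113 @ $11 = $14,818
LIFO COGS: 338 @ $7 + 172 @ $12 + 147 @ $11 + 237 @ $13 + 306 @ $10 + 2 @ $13 = $12,214

FIFO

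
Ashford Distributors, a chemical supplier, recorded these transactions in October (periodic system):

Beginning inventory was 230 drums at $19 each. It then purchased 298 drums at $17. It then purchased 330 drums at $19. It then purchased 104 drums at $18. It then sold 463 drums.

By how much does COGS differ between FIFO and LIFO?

FIFO COGS: 230 @ $19 + 233 @ $17 = $8,331
LIFO COGS: 104 @ $18 + 330 @ $19 + 29 @ $17 = $8,635
Difference = |$8,331 − $8,635| = $304

$304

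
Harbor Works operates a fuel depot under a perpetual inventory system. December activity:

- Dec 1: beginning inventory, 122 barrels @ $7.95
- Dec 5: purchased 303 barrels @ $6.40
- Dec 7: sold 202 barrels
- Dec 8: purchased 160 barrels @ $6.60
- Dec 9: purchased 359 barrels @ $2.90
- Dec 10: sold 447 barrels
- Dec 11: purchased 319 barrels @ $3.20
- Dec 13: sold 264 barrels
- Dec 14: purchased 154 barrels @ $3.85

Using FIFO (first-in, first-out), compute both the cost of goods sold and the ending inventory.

COGS = $4,916.30; ending inventory = $1,703.60

Dec 7, 202 sold [FIFO — oldest first]: 122 @ $7.95 + 80 @ $6.40 = $1,481.90
Dec 10, 447 sold [FIFO — oldest first]: 223 @ $6.40 + 160 @ $6.60 + 64 @ $2.90 = $2,668.80
Dec 13, 264 sold [FIFO — oldest first]: 264 @ $2.90 = $765.60
Total COGS = $1,481.90 + $2,668.80 + $765.60 = $4,916.30
Ending inventory: 31 @ $2.90 + 319 @ $3.20 + 154 @ $3.85 = $1,703.60
Check: goods available $6,619.90 = COGS $4,916.30 + ending $1,703.60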